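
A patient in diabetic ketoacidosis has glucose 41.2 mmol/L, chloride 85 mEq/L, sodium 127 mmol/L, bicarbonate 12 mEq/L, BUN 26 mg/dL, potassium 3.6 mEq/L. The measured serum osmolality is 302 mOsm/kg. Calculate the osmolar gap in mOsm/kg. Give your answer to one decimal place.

Calculated osmolality = 2·Na + glucose + BUN/2.8
= 2·127 + 41.2 + 26/2.8
= 254 + 41.20 + 9.29
= 304.49 mOsm/kg ≈ 304.5 mOsm/kg
Osmolar gap = measured − calculated = 302 − 304.5 = -2.5 mOsm/kg

-2.5 mOsm/kg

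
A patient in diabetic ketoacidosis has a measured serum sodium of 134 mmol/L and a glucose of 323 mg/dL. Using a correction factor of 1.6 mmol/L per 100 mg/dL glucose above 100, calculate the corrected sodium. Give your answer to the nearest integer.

138 mmol/L

Corrected Na = measured Na + 1.6 · (glucose − 100)/100
= 134 + 1.6 · (323 − 100)/100
= 134 + 3.6
= 137.6 mmol/L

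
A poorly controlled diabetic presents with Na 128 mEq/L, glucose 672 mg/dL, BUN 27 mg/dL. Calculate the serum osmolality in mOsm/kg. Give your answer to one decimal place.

303.0 mOsm/kg

Calculated osmolality = 2·Na + glucose/18 + BUN/2.8
= 2·128 + 672/18 + 27/2.8
= 256 + 37.33 + 9.64
= 302.97 mOsm/kg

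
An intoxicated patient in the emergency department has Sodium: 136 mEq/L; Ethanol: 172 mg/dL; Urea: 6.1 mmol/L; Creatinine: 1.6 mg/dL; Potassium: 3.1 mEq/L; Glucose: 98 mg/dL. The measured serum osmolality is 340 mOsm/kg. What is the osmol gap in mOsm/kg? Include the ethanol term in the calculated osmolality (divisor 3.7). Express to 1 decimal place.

10.0 mOsm/kg

Calculated osmolality = 2·Na + glucose/18 + urea + ethanol/3.7
= 2·136 + 98/18 + 6.1 + 172/3.7
= 272 + 5.44 + 6.10 + 46.49
= 330.03 mOsm/kg ≈ 330.0 mOsm/kg
Osmolar gap = measured − calculated = 340 − 330.0 = 10.0 mOsm/kg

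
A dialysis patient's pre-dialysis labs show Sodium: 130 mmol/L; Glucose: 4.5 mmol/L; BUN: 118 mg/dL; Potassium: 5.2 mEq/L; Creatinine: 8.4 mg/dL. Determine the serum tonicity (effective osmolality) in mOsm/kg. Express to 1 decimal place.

264.5 mOsm/kg

Effective osmolality excludes urea (freely permeant across cell membranes):
2·Na + glucose
= 2·130 + 4.5
= 260 + 4.5
= 264.5 mOsm/kg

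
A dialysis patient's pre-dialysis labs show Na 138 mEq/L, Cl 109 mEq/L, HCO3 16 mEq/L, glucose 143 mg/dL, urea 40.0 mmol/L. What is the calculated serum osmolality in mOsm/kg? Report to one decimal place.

323.9 mOsm/kg

Calculated osmolality = 2·Na + glucose/18 + urea
= 2·138 + 143/18 + 40
= 276 + 7.94 + 40
= 323.94 mOsm/kg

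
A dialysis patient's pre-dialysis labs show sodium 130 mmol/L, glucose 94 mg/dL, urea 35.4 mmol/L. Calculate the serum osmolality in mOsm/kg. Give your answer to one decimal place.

Calculated osmolality = 2·Na + glucose/18 + urea
= 2·130 + 94/18 + 35.4
= 260 + 5.22 + 35.40
= 300.62 mOsm/kg

300.6 mOsm/kg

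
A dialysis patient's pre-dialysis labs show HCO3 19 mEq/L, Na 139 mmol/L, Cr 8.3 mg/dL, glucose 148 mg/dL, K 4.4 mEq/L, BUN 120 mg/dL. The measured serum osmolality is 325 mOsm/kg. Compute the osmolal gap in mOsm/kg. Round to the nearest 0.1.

Calculated osmolality = 2·Na + glucose/18 + BUN/2.8
= 2·139 + 148/18 + 120/2.8
= 278 + 8.22 + 42.86
= 329.08 mOsm/kg ≈ 329.1 mOsm/kg
Osmolar gap = measured − calculated = 325 − 329.1 = -4.1 mOsm/kg

-4.1 mOsm/kg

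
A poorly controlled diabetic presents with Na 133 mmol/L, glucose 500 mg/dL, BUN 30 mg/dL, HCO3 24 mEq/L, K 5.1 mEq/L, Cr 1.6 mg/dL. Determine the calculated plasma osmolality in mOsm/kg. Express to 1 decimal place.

304.5 mOsm/kg

Calculated osmolality = 2·Na + glucose/18 + BUN/2.8
= 2·133 + 500/18 + 30/2.8
= 266 + 27.78 + 10.71
= 304.49 mOsm/kg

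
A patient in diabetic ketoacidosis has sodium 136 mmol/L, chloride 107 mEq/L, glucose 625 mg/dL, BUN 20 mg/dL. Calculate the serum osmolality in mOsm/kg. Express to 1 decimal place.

313.9 mOsm/kg

Calculated osmolality = 2·Na + glucose/18 + BUN/2.8
= 2·136 + 625/18 + 20/2.8
= 272 + 34.72 + 7.14
= 313.86 mOsm/kg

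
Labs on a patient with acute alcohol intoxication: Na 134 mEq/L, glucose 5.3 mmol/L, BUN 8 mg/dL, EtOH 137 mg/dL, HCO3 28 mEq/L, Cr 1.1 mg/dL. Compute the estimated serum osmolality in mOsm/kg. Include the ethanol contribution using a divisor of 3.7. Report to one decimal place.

313.2 mOsm/kg

Calculated osmolality = 2·Na + glucose + BUN/2.8 + ethanol/3.7
= 2·134 + 5.3 + 8/2.8 + 137/3.7
= 268 + 5.30 + 2.86 + 37.03
= 313.19 mOsm/kg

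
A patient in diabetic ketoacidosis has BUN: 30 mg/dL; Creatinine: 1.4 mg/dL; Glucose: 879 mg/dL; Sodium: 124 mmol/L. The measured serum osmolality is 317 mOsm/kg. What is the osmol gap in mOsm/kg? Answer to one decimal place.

Calculated osmolality = 2·Na + glucose/18 + BUN/2.8
= 2·124 + 879/18 + 30/2.8
= 248 + 48.83 + 10.71
= 307.54 mOsm/kg ≈ 307.5 mOsm/kg
Osmolar gap = measured − calculated = 317 − 307.5 = 9.5 mOsm/kg

9.5 mOsm/kg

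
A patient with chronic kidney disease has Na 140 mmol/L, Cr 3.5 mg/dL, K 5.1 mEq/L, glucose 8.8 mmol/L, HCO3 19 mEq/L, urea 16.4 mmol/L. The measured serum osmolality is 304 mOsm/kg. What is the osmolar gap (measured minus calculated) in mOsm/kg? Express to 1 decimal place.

-1.2 mOsm/kg

Calculated osmolality = 2·Na + glucose + urea
= 2·140 + 8.8 + 16.4
= 280 + 8.80 + 16.40
= 305.2 mOsm/kg ≈ 305.2 mOsm/kg
Osmolar gap = measured − calculated = 304 − 305.2 = -1.2 mOsm/kg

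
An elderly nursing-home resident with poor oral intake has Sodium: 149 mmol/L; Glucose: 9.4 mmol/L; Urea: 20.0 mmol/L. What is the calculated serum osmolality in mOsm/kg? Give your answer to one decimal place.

Calculated osmolality = 2·Na + glucose + urea
= 2·149 + 9.4 + 20
= 298 + 9.40 + 20
= 327.4 mOsm/kg

327.4 mOsm/kg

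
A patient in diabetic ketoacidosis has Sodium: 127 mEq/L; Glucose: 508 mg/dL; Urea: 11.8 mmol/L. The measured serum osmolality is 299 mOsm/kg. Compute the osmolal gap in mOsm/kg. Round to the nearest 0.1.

5.0 mOsm/kg

Calculated osmolality = 2·Na + glucose/18 + urea
= 2·127 + 508/18 + 11.8
= 254 + 28.22 + 11.80
= 294.02 mOsm/kg ≈ 294.0 mOsm/kg
Osmolar gap = measured − calculated = 299 − 294.0 = 5.0 mOsm/kg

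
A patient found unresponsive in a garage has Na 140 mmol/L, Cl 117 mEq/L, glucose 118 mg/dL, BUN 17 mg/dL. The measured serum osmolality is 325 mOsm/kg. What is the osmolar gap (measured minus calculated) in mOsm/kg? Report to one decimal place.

Calculated osmolality = 2·Na + glucose/18 + BUN/2.8
= 2·140 + 118/18 + 17/2.8
= 280 + 6.56 + 6.07
= 292.63 mOsm/kg ≈ 292.6 mOsm/kg
Osmolar gap = measured − calculated = 325 − 292.6 = 32.4 mOsm/kg

32.4 mOsm/kg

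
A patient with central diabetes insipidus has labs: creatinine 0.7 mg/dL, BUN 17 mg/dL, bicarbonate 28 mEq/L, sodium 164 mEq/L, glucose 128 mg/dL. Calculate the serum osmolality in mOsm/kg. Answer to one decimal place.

341.2 mOsm/kg

Calculated osmolality = 2·Na + glucose/18 + BUN/2.8
= 2·164 + 128/18 + 17/2.8
= 328 + 7.11 + 6.07
= 341.18 mOsm/kg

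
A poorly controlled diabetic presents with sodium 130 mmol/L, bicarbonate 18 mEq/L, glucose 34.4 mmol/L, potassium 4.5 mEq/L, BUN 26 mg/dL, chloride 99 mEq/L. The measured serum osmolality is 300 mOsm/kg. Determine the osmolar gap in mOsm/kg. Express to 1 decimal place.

-3.7 mOsm/kg

Calculated osmolality = 2·Na + glucose + BUN/2.8
= 2·130 + 34.4 + 26/2.8
= 260 + 34.40 + 9.29
= 303.69 mOsm/kg ≈ 303.7 mOsm/kg
Osmolar gap = measured − calculated = 300 − 303.7 = -3.7 mOsm/kg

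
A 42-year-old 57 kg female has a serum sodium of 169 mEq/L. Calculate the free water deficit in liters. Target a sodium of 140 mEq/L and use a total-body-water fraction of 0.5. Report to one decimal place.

TBW = 0.5 · 57 = 28.5 L
Free water deficit = TBW · (Na/140 − 1)
= 28.5 · (169/140 − 1)
= 28.5 · 0.2071
= 5.9 L

5.9 L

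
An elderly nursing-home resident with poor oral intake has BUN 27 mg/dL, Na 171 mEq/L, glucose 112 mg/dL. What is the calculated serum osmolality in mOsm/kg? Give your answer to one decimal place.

Calculated osmolality = 2·Na + glucose/18 + BUN/2.8
= 2·171 + 112/18 + 27/2.8
= 342 + 6.22 + 9.64
= 357.86 mOsm/kg

357.9 mOsm/kg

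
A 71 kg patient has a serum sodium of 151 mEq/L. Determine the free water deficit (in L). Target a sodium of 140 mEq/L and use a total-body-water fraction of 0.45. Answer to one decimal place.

2.5 L

TBW = 0.45 · 71 = 31.95 L
Free water deficit = TBW · (Na/140 − 1)
= 31.95 · (151/140 − 1)
= 31.95 · 0.0786
= 2.51 L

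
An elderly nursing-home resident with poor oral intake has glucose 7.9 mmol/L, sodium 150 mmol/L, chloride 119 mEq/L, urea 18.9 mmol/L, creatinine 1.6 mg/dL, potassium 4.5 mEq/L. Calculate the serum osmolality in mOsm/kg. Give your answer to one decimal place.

326.8 mOsm/kg

Calculated osmolality = 2·Na + glucose + urea
= 2·150 + 7.9 + 18.9
= 300 + 7.90 + 18.90
= 326.8 mOsm/kg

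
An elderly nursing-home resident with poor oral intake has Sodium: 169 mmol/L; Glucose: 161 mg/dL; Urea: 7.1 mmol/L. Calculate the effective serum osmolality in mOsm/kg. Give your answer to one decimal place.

346.9 mOsm/kg

Effective osmolality excludes urea (freely permeant across cell membranes):
2·Na + glucose/18
= 2·169 + 161/18
= 338 + 8.94
= 346.94 mOsm/kg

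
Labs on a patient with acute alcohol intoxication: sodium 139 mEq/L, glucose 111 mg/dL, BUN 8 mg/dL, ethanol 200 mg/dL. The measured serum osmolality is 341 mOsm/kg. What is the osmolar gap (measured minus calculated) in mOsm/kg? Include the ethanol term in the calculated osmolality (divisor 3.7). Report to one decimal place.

-0.1 mOsm/kg

Calculated osmolality = 2·Na + glucose/18 + BUN/2.8 + ethanol/3.7
= 2·139 + 111/18 + 8/2.8 + 200/3.7
= 278 + 6.17 + 2.86 + 54.05
= 341.08 mOsm/kg ≈ 341.1 mOsm/kg
Osmolar gap = measured − calculated = 341 − 341.1 = -0.1 mOsm/kg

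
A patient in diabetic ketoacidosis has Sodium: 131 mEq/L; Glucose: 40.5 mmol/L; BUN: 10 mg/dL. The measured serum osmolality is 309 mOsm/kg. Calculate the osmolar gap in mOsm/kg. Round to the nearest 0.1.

Calculated osmolality = 2·Na + glucose + BUN/2.8
= 2·131 + 40.5 + 10/2.8
= 262 + 40.50 + 3.57
= 306.07 mOsm/kg ≈ 306.1 mOsm/kg
Osmolar gap = measured − calculated = 309 − 306.1 = 2.9 mOsm/kg

2.9 mOsm/kg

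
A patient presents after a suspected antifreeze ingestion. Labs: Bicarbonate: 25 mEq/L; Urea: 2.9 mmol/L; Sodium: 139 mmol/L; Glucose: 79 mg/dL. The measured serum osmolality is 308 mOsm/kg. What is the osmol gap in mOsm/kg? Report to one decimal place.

Calculated osmolality = 2·Na + glucose/18 + urea
= 2·139 + 79/18 + 2.9
= 278 + 4.39 + 2.90
= 285.29 mOsm/kg ≈ 285.3 mOsm/kg
Osmolar gap = measured − calculated = 308 − 285.3 = 22.7 mOsm/kg

22.7 mOsm/kg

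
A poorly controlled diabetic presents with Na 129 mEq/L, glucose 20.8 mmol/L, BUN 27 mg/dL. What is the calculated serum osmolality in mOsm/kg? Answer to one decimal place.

Calculated osmolality = 2·Na + glucose + BUN/2.8
= 2·129 + 20.8 + 27/2.8
= 258 + 20.80 + 9.64
= 288.44 mOsm/kg

288.4 mOsm/kg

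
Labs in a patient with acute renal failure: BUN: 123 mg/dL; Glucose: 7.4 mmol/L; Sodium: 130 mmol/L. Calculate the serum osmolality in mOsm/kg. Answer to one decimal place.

Calculated osmolality = 2·Na + glucose + BUN/2.8
= 2·130 + 7.4 + 123/2.8
= 260 + 7.40 + 43.93
= 311.33 mOsm/kg

311.3 mOsm/kg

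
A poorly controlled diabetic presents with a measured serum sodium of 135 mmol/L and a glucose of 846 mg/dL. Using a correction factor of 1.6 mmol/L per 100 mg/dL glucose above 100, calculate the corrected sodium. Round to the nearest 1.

Corrected Na = measured Na + 1.6 · (glucose − 100)/100
= 135 + 1.6 · (846 − 100)/100
= 135 + 11.9
= 146.9 mmol/L

147 mmol/L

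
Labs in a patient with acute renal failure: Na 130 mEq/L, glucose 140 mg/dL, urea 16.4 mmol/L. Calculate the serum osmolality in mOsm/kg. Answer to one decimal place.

284.2 mOsm/kg

Calculated osmolality = 2·Na + glucose/18 + urea
= 2·130 + 140/18 + 16.4
= 260 + 7.78 + 16.40
= 284.18 mOsm/kg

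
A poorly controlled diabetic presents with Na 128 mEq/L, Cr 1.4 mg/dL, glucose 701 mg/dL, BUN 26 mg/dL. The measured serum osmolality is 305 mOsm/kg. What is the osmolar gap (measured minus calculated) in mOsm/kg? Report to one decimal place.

0.8 mOsm/kg

Calculated osmolality = 2·Na + glucose/18 + BUN/2.8
= 2·128 + 701/18 + 26/2.8
= 256 + 38.94 + 9.29
= 304.23 mOsm/kg ≈ 304.2 mOsm/kg
Osmolar gap = measured − calculated = 305 − 304.2 = 0.8 mOsm/kg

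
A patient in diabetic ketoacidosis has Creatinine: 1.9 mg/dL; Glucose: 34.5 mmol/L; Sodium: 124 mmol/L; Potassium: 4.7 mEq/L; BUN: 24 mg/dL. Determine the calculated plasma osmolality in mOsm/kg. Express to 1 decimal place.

Calculated osmolality = 2·Na + glucose + BUN/2.8
= 2·124 + 34.5 + 24/2.8
= 248 + 34.50 + 8.57
= 291.07 mOsm/kg

291.1 mOsm/kg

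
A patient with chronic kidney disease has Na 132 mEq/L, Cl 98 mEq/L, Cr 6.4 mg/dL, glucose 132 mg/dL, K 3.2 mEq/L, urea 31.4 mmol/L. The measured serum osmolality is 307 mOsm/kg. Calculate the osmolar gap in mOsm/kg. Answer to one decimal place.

Calculated osmolality = 2·Na + glucose/18 + urea
= 2·132 + 132/18 + 31.4
= 264 + 7.33 + 31.40
= 302.73 mOsm/kg ≈ 302.7 mOsm/kg
Osmolar gap = measured − calculated = 307 − 302.7 = 4.3 mOsm/kg

4.3 mOsm/kg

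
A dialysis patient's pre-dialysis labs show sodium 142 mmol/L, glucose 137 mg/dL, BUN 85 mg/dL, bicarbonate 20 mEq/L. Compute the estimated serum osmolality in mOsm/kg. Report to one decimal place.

322.0 mOsm/kg

Calculated osmolality = 2·Na + glucose/18 + BUN/2.8
= 2·142 + 137/18 + 85/2.8
= 284 + 7.61 + 30.36
= 321.97 mOsm/kg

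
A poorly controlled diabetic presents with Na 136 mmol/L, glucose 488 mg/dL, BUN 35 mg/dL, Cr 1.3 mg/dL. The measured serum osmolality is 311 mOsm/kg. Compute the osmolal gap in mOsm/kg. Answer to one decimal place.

-0.6 mOsm/kg

Calculated osmolality = 2·Na + glucose/18 + BUN/2.8
= 2·136 + 488/18 + 35/2.8
= 272 + 27.11 + 12.50
= 311.61 mOsm/kg ≈ 311.6 mOsm/kg
Osmolar gap = measured − calculated = 311 − 311.6 = -0.6 mOsm/kg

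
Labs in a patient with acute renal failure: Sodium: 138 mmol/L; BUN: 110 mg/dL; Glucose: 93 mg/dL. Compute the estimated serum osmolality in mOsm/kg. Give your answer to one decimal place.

Calculated osmolality = 2·Na + glucose/18 + BUN/2.8
= 2·138 + 93/18 + 110/2.8
= 276 + 5.17 + 39.29
= 320.46 mOsm/kg

320.5 mOsm/kg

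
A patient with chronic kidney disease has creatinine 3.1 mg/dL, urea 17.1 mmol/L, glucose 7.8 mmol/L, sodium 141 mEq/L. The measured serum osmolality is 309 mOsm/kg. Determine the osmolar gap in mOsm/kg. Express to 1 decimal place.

2.1 mOsm/kg

Calculated osmolality = 2·Na + glucose + urea
= 2·141 + 7.8 + 17.1
= 282 + 7.80 + 17.10
= 306.9 mOsm/kg ≈ 306.9 mOsm/kg
Osmolar gap = measured − calculated = 309 − 306.9 = 2.1 mOsm/kg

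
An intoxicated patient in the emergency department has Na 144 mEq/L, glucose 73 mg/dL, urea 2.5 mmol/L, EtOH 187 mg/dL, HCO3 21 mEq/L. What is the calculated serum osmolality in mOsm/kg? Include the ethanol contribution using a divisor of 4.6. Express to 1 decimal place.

335.2 mOsm/kg

Calculated osmolality = 2·Na + glucose/18 + urea + ethanol/4.6
= 2·144 + 73/18 + 2.5 + 187/4.6
= 288 + 4.06 + 2.50 + 40.65
= 335.21 mOsm/kg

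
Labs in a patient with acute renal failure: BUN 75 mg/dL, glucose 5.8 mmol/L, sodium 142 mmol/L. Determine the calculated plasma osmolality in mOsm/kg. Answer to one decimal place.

Calculated osmolality = 2·Na + glucose + BUN/2.8
= 2·142 + 5.8 + 75/2.8
= 284 + 5.80 + 26.79
= 316.59 mOsm/kg

316.6 mOsm/kg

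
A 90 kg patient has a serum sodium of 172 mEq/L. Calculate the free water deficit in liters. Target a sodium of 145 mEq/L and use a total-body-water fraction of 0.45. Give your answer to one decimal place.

7.5 L

TBW = 0.45 · 90 = 40.5 L
Free water deficit = TBW · (Na/145 − 1)
= 40.5 · (172/145 − 1)
= 40.5 · 0.1862
= 7.54 L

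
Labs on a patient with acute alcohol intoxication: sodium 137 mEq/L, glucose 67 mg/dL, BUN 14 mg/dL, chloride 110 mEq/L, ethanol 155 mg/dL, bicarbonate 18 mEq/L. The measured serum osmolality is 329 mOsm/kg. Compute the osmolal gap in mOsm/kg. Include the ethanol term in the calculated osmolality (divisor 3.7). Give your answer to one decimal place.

4.4 mOsm/kg

Calculated osmolality = 2·Na + glucose/18 + BUN/2.8 + ethanol/3.7
= 2·137 + 67/18 + 14/2.8 + 155/3.7
= 274 + 3.72 + 5 + 41.89
= 324.61 mOsm/kg ≈ 324.6 mOsm/kg
Osmolar gap = measured − calculated = 329 − 324.6 = 4.4 mOsm/kg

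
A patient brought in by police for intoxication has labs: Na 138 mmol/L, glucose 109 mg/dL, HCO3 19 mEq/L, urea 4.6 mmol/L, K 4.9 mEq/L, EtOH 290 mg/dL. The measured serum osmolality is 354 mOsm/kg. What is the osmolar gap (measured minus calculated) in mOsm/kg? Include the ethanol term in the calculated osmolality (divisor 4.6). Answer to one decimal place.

4.3 mOsm/kg

Calculated osmolality = 2·Na + glucose/18 + urea + ethanol/4.6
= 2·138 + 109/18 + 4.6 + 290/4.6
= 276 + 6.06 + 4.60 + 63.04
= 349.7 mOsm/kg ≈ 349.7 mOsm/kg
Osmolar gap = measured − calculated = 354 − 349.7 = 4.3 mOsm/kg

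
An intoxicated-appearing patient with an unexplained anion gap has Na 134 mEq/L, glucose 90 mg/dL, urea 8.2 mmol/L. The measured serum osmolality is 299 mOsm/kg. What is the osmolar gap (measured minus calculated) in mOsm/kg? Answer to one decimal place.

17.8 mOsm/kg

Calculated osmolality = 2·Na + glucose/18 + urea
= 2·134 + 90/18 + 8.2
= 268 + 5 + 8.20
= 281.2 mOsm/kg ≈ 281.2 mOsm/kg
Osmolar gap = measured − calculated = 299 − 281.2 = 17.8 mOsm/kg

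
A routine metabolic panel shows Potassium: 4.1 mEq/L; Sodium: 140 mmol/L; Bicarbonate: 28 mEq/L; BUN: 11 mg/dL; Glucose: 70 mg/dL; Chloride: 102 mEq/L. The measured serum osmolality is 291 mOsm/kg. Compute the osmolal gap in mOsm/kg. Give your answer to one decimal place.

Calculated osmolality = 2·Na + glucose/18 + BUN/2.8
= 2·140 + 70/18 + 11/2.8
= 280 + 3.89 + 3.93
= 287.82 mOsm/kg ≈ 287.8 mOsm/kg
Osmolar gap = measured − calculated = 291 − 287.8 = 3.2 mOsm/kg

3.2 mOsm/kg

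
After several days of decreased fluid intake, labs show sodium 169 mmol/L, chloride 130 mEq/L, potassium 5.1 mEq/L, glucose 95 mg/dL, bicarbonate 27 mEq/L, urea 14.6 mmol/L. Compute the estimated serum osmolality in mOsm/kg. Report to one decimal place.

357.9 mOsm/kg

Calculated osmolality = 2·Na + glucose/18 + urea
= 2·169 + 95/18 + 14.6
= 338 + 5.28 + 14.60
= 357.88 mOsm/kg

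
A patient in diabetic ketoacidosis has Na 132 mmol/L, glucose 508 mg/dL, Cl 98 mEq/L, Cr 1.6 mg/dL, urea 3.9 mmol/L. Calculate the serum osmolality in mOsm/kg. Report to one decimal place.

Calculated osmolality = 2·Na + glucose/18 + urea
= 2·132 + 508/18 + 3.9
= 264 + 28.22 + 3.90
= 296.12 mOsm/kg

296.1 mOsm/kg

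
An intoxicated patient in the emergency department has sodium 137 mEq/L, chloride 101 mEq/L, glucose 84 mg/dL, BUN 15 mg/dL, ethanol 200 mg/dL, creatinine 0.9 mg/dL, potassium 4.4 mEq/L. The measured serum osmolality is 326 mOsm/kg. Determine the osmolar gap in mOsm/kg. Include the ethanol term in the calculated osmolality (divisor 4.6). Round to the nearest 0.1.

-1.5 mOsm/kg

Calculated osmolality = 2·Na + glucose/18 + BUN/2.8 + ethanol/4.6
= 2·137 + 84/18 + 15/2.8 + 200/4.6
= 274 + 4.67 + 5.36 + 43.48
= 327.51 mOsm/kg ≈ 327.5 mOsm/kg
Osmolar gap = measured − calculated = 326 − 327.5 = -1.5 mOsm/kg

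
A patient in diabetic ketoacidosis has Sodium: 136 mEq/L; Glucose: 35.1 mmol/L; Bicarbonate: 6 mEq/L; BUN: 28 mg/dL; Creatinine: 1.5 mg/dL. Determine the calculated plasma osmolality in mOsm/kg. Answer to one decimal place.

Calculated osmolality = 2·Na + glucose + BUN/2.8
= 2·136 + 35.1 + 28/2.8
= 272 + 35.10 + 10
= 317.1 mOsm/kg

317.1 mOsm/kg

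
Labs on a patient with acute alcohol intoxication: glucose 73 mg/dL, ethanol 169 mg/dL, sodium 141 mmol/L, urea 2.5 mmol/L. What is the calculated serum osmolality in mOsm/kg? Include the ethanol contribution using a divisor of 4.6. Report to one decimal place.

Calculated osmolality = 2·Na + glucose/18 + urea + ethanol/4.6
= 2·141 + 73/18 + 2.5 + 169/4.6
= 282 + 4.06 + 2.50 + 36.74
= 325.3 mOsm/kg

325.3 mOsm/kg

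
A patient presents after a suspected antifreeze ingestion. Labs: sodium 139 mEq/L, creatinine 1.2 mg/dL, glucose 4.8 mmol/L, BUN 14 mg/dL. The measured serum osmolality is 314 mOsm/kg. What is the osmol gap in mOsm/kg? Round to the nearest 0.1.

Calculated osmolality = 2·Na + glucose + BUN/2.8
= 2·139 + 4.8 + 14/2.8
= 278 + 4.80 + 5
= 287.8 mOsm/kg ≈ 287.8 mOsm/kg
Osmolar gap = measured − calculated = 314 − 287.8 = 26.2 mOsm/kg

26.2 mOsm/kg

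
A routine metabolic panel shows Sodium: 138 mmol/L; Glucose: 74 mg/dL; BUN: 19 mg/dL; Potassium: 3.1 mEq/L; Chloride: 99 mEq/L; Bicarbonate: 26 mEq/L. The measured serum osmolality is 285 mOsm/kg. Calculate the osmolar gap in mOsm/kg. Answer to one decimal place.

-1.9 mOsm/kg

Calculated osmolality = 2·Na + glucose/18 + BUN/2.8
= 2·138 + 74/18 + 19/2.8
= 276 + 4.11 + 6.79
= 286.9 mOsm/kg ≈ 286.9 mOsm/kg
Osmolar gap = measured − calculated = 285 − 286.9 = -1.9 mOsm/kg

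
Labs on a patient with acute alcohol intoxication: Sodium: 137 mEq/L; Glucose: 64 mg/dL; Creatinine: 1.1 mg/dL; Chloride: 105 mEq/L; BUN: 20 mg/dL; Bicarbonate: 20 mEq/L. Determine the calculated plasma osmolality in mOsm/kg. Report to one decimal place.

284.7 mOsm/kg

Calculated osmolality = 2·Na + glucose/18 + BUN/2.8
= 2·137 + 64/18 + 20/2.8
= 274 + 3.56 + 7.14
= 284.7 mOsm/kg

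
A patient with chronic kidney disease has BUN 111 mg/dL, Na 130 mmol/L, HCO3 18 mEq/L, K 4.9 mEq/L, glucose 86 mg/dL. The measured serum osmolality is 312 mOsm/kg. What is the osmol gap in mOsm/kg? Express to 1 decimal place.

Calculated osmolality = 2·Na + glucose/18 + BUN/2.8
= 2·130 + 86/18 + 111/2.8
= 260 + 4.78 + 39.64
= 304.42 mOsm/kg ≈ 304.4 mOsm/kg
Osmolar gap = measured − calculated = 312 − 304.4 = 7.6 mOsm/kg

7.6 mOsm/kg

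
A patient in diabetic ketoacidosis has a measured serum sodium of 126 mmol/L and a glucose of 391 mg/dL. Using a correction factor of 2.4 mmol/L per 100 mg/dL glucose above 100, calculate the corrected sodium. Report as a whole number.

Corrected Na = measured Na + 2.4 · (glucose − 100)/100
= 126 + 2.4 · (391 − 100)/100
= 126 + 7
= 133 mmol/L

133 mmol/L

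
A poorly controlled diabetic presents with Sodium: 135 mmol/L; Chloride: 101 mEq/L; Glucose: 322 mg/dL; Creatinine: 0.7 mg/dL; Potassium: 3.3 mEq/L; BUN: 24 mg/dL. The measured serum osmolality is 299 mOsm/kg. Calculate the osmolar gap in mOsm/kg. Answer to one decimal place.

2.5 mOsm/kg

Calculated osmolality = 2·Na + glucose/18 + BUN/2.8
= 2·135 + 322/18 + 24/2.8
= 270 + 17.89 + 8.57
= 296.46 mOsm/kg ≈ 296.5 mOsm/kg
Osmolar gap = measured − calculated = 299 − 296.5 = 2.5 mOsm/kg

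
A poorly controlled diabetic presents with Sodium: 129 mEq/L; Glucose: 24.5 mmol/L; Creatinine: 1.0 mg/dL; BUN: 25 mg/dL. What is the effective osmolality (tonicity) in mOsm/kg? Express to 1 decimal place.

Effective osmolality excludes urea (freely permeant across cell membranes):
2·Na + glucose
= 2·129 + 24.5
= 258 + 24.5
= 282.5 mOsm/kg

282.5 mOsm/kg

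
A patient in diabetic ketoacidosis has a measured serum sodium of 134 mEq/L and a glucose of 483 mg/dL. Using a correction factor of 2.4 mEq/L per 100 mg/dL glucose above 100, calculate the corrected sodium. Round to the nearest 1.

143 mEq/L

Corrected Na = measured Na + 2.4 · (glucose − 100)/100
= 134 + 2.4 · (483 − 100)/100
= 134 + 9.2
= 143.2 mEq/L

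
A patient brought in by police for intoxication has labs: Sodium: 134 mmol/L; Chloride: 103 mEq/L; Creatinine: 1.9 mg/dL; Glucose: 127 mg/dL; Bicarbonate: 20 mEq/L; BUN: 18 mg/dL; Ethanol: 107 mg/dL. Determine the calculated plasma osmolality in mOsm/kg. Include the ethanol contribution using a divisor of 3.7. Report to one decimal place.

Calculated osmolality = 2·Na + glucose/18 + BUN/2.8 + ethanol/3.7
= 2·134 + 127/18 + 18/2.8 + 107/3.7
= 268 + 7.06 + 6.43 + 28.92
= 310.41 mOsm/kg

310.4 mOsm/kg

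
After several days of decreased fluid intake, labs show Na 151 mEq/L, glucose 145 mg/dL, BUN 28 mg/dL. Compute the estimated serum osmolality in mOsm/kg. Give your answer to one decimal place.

320.1 mOsm/kg

Calculated osmolality = 2·Na + glucose/18 + BUN/2.8
= 2·151 + 145/18 + 28/2.8
= 302 + 8.06 + 10
= 320.06 mOsm/kg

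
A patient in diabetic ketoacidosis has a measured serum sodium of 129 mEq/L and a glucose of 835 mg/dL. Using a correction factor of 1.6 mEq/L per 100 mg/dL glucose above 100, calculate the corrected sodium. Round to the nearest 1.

Corrected Na = measured Na + 1.6 · (glucose − 100)/100
= 129 + 1.6 · (835 − 100)/100
= 129 + 11.8
= 140.8 mEq/L

141 mEq/L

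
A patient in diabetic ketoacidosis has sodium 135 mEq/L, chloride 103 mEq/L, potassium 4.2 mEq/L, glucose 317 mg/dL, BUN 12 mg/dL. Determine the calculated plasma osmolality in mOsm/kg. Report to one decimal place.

Calculated osmolality = 2·Na + glucose/18 + BUN/2.8
= 2·135 + 317/18 + 12/2.8
= 270 + 17.61 + 4.29
= 291.9 mOsm/kg

291.9 mOsm/kg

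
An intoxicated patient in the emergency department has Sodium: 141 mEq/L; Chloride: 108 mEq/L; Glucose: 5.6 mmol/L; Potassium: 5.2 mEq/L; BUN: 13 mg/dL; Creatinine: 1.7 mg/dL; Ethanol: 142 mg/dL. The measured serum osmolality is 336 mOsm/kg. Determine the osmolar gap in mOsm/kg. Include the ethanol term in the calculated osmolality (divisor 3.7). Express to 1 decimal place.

5.4 mOsm/kg

Calculated osmolality = 2·Na + glucose + BUN/2.8 + ethanol/3.7
= 2·141 + 5.6 + 13/2.8 + 142/3.7
= 282 + 5.60 + 4.64 + 38.38
= 330.62 mOsm/kg ≈ 330.6 mOsm/kg
Osmolar gap = measured − calculated = 336 − 330.6 = 5.4 mOsm/kg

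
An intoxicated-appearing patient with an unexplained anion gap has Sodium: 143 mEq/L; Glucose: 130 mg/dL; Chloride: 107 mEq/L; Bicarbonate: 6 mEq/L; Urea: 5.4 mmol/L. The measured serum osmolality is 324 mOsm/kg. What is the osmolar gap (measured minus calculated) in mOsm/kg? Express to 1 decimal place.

25.4 mOsm/kg

Calculated osmolality = 2·Na + glucose/18 + urea
= 2·143 + 130/18 + 5.4
= 286 + 7.22 + 5.40
= 298.62 mOsm/kg ≈ 298.6 mOsm/kg
Osmolar gap = measured − calculated = 324 − 298.6 = 25.4 mOsm/kg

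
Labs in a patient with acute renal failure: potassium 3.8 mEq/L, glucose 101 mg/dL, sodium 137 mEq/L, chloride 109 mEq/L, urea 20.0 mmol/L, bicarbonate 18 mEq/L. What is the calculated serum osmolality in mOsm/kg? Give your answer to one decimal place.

299.6 mOsm/kg

Calculated osmolality = 2·Na + glucose/18 + urea
= 2·137 + 101/18 + 20
= 274 + 5.61 + 20
= 299.61 mOsm/kg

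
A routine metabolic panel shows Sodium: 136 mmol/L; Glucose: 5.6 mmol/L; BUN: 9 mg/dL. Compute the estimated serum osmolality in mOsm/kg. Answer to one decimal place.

Calculated osmolality = 2·Na + glucose + BUN/2.8
= 2·136 + 5.6 + 9/2.8
= 272 + 5.60 + 3.21
= 280.81 mOsm/kg

280.8 mOsm/kg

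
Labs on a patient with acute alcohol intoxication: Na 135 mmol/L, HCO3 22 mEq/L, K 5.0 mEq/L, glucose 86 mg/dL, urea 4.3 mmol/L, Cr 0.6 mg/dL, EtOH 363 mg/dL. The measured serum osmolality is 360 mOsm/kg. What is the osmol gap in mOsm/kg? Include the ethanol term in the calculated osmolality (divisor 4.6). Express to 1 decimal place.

Calculated osmolality = 2·Na + glucose/18 + urea + ethanol/4.6
= 2·135 + 86/18 + 4.3 + 363/4.6
= 270 + 4.78 + 4.30 + 78.91
= 357.99 mOsm/kg ≈ 358.0 mOsm/kg
Osmolar gap = measured − calculated = 360 − 358.0 = 2.0 mOsm/kg

2.0 mOsm/kg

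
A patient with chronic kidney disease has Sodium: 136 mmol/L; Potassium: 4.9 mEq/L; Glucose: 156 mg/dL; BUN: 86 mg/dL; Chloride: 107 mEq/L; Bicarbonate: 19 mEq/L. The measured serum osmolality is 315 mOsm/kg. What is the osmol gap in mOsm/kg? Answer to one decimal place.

Calculated osmolality = 2·Na + glucose/18 + BUN/2.8
= 2·136 + 156/18 + 86/2.8
= 272 + 8.67 + 30.71
= 311.38 mOsm/kg ≈ 311.4 mOsm/kg
Osmolar gap = measured − calculated = 315 − 311.4 = 3.6 mOsm/kg

3.6 mOsm/kg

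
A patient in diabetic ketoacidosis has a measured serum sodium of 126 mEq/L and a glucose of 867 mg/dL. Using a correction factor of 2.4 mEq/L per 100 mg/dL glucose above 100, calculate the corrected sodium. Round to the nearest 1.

144 mEq/L

Corrected Na = measured Na + 2.4 · (glucose − 100)/100
= 126 + 2.4 · (867 − 100)/100
= 126 + 18.4
= 144.4 mEq/L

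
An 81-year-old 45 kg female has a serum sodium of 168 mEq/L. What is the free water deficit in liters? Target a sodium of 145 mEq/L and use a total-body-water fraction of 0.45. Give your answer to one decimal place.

TBW = 0.45 · 45 = 20.25 L
Free water deficit = TBW · (Na/145 − 1)
= 20.25 · (168/145 − 1)
= 20.25 · 0.1586
= 3.21 L

3.2 L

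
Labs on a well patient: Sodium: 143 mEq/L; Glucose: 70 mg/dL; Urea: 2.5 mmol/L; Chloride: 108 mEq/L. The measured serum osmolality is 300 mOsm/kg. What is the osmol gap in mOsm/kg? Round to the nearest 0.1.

Calculated osmolality = 2·Na + glucose/18 + urea
= 2·143 + 70/18 + 2.5
= 286 + 3.89 + 2.50
= 292.39 mOsm/kg ≈ 292.4 mOsm/kg
Osmolar gap = measured − calculated = 300 − 292.4 = 7.6 mOsm/kg

7.6 mOsm/kg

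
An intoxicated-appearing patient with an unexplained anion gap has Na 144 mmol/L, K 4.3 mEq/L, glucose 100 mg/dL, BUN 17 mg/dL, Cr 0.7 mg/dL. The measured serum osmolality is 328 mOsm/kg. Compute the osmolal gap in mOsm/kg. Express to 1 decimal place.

28.4 mOsm/kg

Calculated osmolality = 2·Na + glucose/18 + BUN/2.8
= 2·144 + 100/18 + 17/2.8
= 288 + 5.56 + 6.07
= 299.63 mOsm/kg ≈ 299.6 mOsm/kg
Osmolar gap = measured − calculated = 328 − 299.6 = 28.4 mOsm/kg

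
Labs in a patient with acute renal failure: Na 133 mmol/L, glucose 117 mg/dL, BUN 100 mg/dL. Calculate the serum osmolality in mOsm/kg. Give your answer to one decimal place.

308.2 mOsm/kg

Calculated osmolality = 2·Na + glucose/18 + BUN/2.8
= 2·133 + 117/18 + 100/2.8
= 266 + 6.50 + 35.71
= 308.21 mOsm/kg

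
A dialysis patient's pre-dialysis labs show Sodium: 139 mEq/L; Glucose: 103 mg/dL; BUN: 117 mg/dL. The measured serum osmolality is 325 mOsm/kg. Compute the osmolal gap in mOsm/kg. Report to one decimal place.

-0.5 mOsm/kg

Calculated osmolality = 2·Na + glucose/18 + BUN/2.8
= 2·139 + 103/18 + 117/2.8
= 278 + 5.72 + 41.79
= 325.51 mOsm/kg ≈ 325.5 mOsm/kg
Osmolar gap = measured − calculated = 325 − 325.5 = -0.5 mOsm/kg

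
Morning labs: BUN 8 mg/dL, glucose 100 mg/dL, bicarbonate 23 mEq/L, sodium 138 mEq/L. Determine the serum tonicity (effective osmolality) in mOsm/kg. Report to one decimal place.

Effective osmolality excludes urea (freely permeant across cell membranes):
2·Na + glucose/18
= 2·138 + 100/18
= 276 + 5.56
= 281.56 mOsm/kg

281.6 mOsm/kg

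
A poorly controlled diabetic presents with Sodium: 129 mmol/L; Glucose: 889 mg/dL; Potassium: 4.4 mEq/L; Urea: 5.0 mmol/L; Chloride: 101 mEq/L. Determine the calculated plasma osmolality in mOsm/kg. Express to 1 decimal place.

Calculated osmolality = 2·Na + glucose/18 + urea
= 2·129 + 889/18 + 5
= 258 + 49.39 + 5
= 312.39 mOsm/kg

312.4 mOsm/kg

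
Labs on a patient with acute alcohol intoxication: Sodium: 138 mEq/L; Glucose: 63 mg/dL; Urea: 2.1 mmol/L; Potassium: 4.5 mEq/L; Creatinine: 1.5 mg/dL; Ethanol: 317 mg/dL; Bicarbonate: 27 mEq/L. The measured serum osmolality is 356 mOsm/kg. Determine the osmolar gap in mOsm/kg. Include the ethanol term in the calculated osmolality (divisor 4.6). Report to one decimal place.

Calculated osmolality = 2·Na + glucose/18 + urea + ethanol/4.6
= 2·138 + 63/18 + 2.1 + 317/4.6
= 276 + 3.50 + 2.10 + 68.91
= 350.51 mOsm/kg ≈ 350.5 mOsm/kg
Osmolar gap = measured − calculated = 356 − 350.5 = 5.5 mOsm/kg

5.5 mOsm/kg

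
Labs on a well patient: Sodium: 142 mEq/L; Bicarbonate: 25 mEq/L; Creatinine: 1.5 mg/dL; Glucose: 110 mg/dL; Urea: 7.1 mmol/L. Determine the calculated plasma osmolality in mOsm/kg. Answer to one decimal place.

297.2 mOsm/kg

Calculated osmolality = 2·Na + glucose/18 + urea
= 2·142 + 110/18 + 7.1
= 284 + 6.11 + 7.10
= 297.21 mOsm/kg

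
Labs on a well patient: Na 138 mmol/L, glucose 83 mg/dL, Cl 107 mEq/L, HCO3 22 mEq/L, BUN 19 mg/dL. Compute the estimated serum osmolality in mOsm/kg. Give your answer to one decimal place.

Calculated osmolality = 2·Na + glucose/18 + BUN/2.8
= 2·138 + 83/18 + 19/2.8
= 276 + 4.61 + 6.79
= 287.4 mOsm/kg

287.4 mOsm/kg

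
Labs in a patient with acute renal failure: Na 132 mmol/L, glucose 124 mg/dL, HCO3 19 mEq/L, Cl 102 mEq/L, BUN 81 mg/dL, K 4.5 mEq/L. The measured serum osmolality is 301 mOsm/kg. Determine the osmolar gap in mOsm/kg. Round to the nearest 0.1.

1.2 mOsm/kg

Calculated osmolality = 2·Na + glucose/18 + BUN/2.8
= 2·132 + 124/18 + 81/2.8
= 264 + 6.89 + 28.93
= 299.82 mOsm/kg ≈ 299.8 mOsm/kg
Osmolar gap = measured − calculated = 301 − 299.8 = 1.2 mOsm/kg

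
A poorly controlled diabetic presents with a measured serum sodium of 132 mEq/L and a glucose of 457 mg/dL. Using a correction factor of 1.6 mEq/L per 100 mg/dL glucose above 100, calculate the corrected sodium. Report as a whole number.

138 mEq/L

Corrected Na = measured Na + 1.6 · (glucose − 100)/100
= 132 + 1.6 · (457 − 100)/100
= 132 + 5.7
= 137.7 mEq/L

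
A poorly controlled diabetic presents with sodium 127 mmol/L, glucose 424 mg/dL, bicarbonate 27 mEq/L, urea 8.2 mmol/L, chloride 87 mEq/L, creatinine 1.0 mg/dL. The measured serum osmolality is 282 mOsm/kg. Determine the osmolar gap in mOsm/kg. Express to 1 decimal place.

Calculated osmolality = 2·Na + glucose/18 + urea
= 2·127 + 424/18 + 8.2
= 254 + 23.56 + 8.20
= 285.76 mOsm/kg ≈ 285.8 mOsm/kg
Osmolar gap = measured − calculated = 282 − 285.8 = -3.8 mOsm/kg

-3.8 mOsm/kg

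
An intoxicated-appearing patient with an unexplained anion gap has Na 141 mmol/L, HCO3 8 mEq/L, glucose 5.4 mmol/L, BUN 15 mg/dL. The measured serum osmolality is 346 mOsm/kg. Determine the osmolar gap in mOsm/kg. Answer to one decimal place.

53.2 mOsm/kg

Calculated osmolality = 2·Na + glucose + BUN/2.8
= 2·141 + 5.4 + 15/2.8
= 282 + 5.40 + 5.36
= 292.76 mOsm/kg ≈ 292.8 mOsm/kg
Osmolar gap = measured − calculated = 346 − 292.8 = 53.2 mOsm/kg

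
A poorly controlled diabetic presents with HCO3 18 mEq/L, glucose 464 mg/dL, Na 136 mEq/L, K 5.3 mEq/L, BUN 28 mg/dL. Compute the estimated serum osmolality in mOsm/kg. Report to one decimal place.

Calculated osmolality = 2·Na + glucose/18 + BUN/2.8
= 2·136 + 464/18 + 28/2.8
= 272 + 25.78 + 10
= 307.78 mOsm/kg

307.8 mOsm/kg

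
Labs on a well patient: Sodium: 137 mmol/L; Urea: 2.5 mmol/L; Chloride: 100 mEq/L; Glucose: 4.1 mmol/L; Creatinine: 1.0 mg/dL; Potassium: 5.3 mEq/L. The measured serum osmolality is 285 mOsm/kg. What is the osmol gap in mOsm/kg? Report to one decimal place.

4.4 mOsm/kg

Calculated osmolality = 2·Na + glucose + urea
= 2·137 + 4.1 + 2.5
= 274 + 4.10 + 2.50
= 280.6 mOsm/kg ≈ 280.6 mOsm/kg
Osmolar gap = measured − calculated = 285 − 280.6 = 4.4 mOsm/kg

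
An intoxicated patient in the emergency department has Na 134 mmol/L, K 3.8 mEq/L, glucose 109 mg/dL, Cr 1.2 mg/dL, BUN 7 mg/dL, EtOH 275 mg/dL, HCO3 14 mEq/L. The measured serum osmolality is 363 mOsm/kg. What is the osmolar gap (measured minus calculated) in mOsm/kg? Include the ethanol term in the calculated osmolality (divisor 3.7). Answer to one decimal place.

Calculated osmolality = 2·Na + glucose/18 + BUN/2.8 + ethanol/3.7
= 2·134 + 109/18 + 7/2.8 + 275/3.7
= 268 + 6.06 + 2.50 + 74.32
= 350.88 mOsm/kg ≈ 350.9 mOsm/kg
Osmolar gap = measured − calculated = 363 − 350.9 = 12.1 mOsm/kg

12.1 mOsm/kg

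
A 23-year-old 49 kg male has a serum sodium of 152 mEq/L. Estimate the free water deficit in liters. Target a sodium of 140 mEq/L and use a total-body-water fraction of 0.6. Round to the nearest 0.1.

TBW = 0.6 · 49 = 29.4 L
Free water deficit = TBW · (Na/140 − 1)
= 29.4 · (152/140 − 1)
= 29.4 · 0.0857
= 2.52 L

2.5 L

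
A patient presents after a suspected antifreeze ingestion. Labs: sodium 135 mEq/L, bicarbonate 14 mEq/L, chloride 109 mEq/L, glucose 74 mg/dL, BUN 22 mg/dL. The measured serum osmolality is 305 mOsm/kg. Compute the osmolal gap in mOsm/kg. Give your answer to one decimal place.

23.0 mOsm/kg

Calculated osmolality = 2·Na + glucose/18 + BUN/2.8
= 2·135 + 74/18 + 22/2.8
= 270 + 4.11 + 7.86
= 281.97 mOsm/kg ≈ 282.0 mOsm/kg
Osmolar gap = measured − calculated = 305 − 282.0 = 23.0 mOsm/kg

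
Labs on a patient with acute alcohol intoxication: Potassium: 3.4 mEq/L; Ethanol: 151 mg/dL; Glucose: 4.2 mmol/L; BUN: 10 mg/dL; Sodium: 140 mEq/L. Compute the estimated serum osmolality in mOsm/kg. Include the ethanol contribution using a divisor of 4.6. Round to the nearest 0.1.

320.6 mOsm/kg

Calculated osmolality = 2·Na + glucose + BUN/2.8 + ethanol/4.6
= 2·140 + 4.2 + 10/2.8 + 151/4.6
= 280 + 4.20 + 3.57 + 32.83
= 320.6 mOsm/kg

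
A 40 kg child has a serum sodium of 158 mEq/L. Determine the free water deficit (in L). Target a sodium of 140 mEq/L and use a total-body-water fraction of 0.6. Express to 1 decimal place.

3.1 L

TBW = 0.6 · 40 = 24 L
Free water deficit = TBW · (Na/140 − 1)
= 24 · (158/140 − 1)
= 24 · 0.1286
= 3.09 L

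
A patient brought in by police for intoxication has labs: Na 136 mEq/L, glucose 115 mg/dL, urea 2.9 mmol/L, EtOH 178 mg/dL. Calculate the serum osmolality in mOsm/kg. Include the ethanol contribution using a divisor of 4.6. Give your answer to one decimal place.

Calculated osmolality = 2·Na + glucose/18 + urea + ethanol/4.6
= 2·136 + 115/18 + 2.9 + 178/4.6
= 272 + 6.39 + 2.90 + 38.70
= 319.99 mOsm/kg

320.0 mOsm/kg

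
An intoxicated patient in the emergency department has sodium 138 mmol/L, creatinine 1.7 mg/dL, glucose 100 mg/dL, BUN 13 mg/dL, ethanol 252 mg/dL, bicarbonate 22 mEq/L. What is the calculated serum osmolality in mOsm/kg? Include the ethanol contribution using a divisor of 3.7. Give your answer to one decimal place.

Calculated osmolality = 2·Na + glucose/18 + BUN/2.8 + ethanol/3.7
= 2·138 + 100/18 + 13/2.8 + 252/3.7
= 276 + 5.56 + 4.64 + 68.11
= 354.31 mOsm/kg

354.3 mOsm/kg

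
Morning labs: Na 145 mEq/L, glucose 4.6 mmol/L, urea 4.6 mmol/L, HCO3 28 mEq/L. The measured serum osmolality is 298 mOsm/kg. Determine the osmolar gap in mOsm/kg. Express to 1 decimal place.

Calculated osmolality = 2·Na + glucose + urea
= 2·145 + 4.6 + 4.6
= 290 + 4.60 + 4.60
= 299.2 mOsm/kg ≈ 299.2 mOsm/kg
Osmolar gap = measured − calculated = 298 − 299.2 = -1.2 mOsm/kg

-1.2 mOsm/kg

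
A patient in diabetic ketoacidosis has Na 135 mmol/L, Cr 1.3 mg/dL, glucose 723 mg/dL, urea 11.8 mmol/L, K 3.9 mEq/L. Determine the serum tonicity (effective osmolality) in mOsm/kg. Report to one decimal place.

Effective osmolality excludes urea (freely permeant across cell membranes):
2·Na + glucose/18
= 2·135 + 723/18
= 270 + 40.17
= 310.17 mOsm/kg

310.2 mOsm/kg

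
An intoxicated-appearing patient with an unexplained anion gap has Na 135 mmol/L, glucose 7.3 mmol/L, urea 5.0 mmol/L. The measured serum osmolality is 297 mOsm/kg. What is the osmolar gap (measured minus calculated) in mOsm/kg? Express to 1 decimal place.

Calculated osmolality = 2·Na + glucose + urea
= 2·135 + 7.3 + 5
= 270 + 7.30 + 5
= 282.3 mOsm/kg ≈ 282.3 mOsm/kg
Osmolar gap = measured − calculated = 297 − 282.3 = 14.7 mOsm/kg

14.7 mOsm/kg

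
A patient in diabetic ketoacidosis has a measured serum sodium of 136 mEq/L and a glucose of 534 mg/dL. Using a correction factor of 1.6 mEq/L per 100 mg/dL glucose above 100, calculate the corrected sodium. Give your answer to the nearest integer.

Corrected Na = measured Na + 1.6 · (glucose − 100)/100
= 136 + 1.6 · (534 − 100)/100
= 136 + 6.9
= 142.9 mEq/L

143 mEq/L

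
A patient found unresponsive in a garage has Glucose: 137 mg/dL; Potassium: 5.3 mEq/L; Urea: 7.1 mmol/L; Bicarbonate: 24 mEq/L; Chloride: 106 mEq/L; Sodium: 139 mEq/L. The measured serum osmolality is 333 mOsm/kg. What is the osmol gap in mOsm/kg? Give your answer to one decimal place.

40.3 mOsm/kg

Calculated osmolality = 2·Na + glucose/18 + urea
= 2·139 + 137/18 + 7.1
= 278 + 7.61 + 7.10
= 292.71 mOsm/kg ≈ 292.7 mOsm/kg
Osmolar gap = measured − calculated = 333 − 292.7 = 40.3 mOsm/kg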